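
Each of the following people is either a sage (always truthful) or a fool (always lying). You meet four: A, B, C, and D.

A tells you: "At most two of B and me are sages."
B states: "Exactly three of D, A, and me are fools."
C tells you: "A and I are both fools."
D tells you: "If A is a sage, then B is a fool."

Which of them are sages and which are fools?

A: sage, B: fool, C: fool, D: sage

Regardless of anyone's role, A's statement is true, so A is a sage.
With that fixed, B's statement is false, so B is a fool.
With that fixed, C's statement is false, so C is a fool.
With that fixed, D's statement is true, so D is a sage.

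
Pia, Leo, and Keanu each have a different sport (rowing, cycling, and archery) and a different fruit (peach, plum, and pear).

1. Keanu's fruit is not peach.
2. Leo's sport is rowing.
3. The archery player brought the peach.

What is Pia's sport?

With clues 1–2, rowing is impossible for Pia's sport.
With clues 1–3, cycling is impossible for Pia's sport.
That leaves archery.

archery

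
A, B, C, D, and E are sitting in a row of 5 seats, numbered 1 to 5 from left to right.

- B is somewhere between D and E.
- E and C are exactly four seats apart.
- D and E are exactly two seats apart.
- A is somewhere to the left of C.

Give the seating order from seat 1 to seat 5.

E, B, D, A, C

From clue 1: B is in {2,3,4}.
From clues 1–2: C is in {1,5}.
From clues 1–3: D → seat 3.
From clues 1–4: E → seat 1, B → seat 2, A → seat 4, C → seat 5.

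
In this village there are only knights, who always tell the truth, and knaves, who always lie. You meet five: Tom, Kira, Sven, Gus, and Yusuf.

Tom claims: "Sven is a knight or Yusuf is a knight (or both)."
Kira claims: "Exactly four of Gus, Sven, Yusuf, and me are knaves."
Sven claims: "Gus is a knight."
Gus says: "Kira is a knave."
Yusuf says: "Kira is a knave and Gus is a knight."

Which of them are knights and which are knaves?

Consider Tom. Suppose Tom is a knave.
Then no assignment of the remaining roles makes every statement match its speaker's type — contradiction.
So Tom is a knight.
Consider Kira. Suppose Kira is a knight.
Then Kira's own statement would have to be true, but it can't be — contradiction.
So Kira is a knave.
With that fixed, Gus's statement is true, so Gus is a knight.
With that fixed, Yusuf's statement is true, so Yusuf is a knight.
With that fixed, Sven's statement is true, so Sven is a knight.

Tom: knight, Kira: knave, Sven: knight, Gus: knight, Yusuf: knight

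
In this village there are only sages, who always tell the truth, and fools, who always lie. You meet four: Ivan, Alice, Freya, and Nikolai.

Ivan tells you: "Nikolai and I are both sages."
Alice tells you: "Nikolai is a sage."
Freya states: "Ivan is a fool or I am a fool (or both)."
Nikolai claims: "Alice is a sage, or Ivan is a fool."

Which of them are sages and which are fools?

Consider Ivan. Suppose Ivan is a sage.
Then whichever role Freya has, Freya's statement has the wrong truth value — contradiction.
So Ivan is a fool.
With that fixed, Freya's statement is true, so Freya is a sage.
With that fixed, Nikolai's statement is true, so Nikolai is a sage.
With that fixed, Alice's statement is true, so Alice is a sage.

Ivan: fool, Alice: sage, Freya: sage, Nikolai: sage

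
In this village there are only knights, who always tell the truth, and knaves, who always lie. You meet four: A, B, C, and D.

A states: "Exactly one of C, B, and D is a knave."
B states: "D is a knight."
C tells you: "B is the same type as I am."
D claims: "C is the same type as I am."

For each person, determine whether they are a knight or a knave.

A: knave, B: knight, C: knight, D: knight

Consider A. Suppose A is a knight.
Then no assignment of the remaining roles makes every statement match its speaker's type — contradiction.
So A is a knave.
Consider B. Suppose B is a knave.
Then whichever role C has, C's statement has the wrong truth value — contradiction.
So B is a knight.
Consider C. Suppose C is a knave.
Then whichever role D has, D's statement has the wrong truth value — contradiction.
So C is a knight.
Consider D. Suppose D is a knave.
Then A's statement comes out true, contradicting A being a knave.
So D is a knight.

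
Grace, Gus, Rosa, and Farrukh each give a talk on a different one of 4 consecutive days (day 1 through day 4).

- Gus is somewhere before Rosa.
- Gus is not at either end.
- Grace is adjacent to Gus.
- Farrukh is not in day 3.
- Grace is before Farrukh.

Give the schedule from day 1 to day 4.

From clue 1: Gus is in {1,2,3}.
From clues 1–2: Gus is in {2,3}.
From clues 1–5: Grace → day 1, Gus → day 2, Rosa → day 3, Farrukh → day 4.

Grace, Gus, Rosa, Farrukh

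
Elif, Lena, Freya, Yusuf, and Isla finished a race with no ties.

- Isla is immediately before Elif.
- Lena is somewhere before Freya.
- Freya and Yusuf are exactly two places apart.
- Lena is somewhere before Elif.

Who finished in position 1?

Yusuf

With clue 1, Elif is ruled out for place 1.
With clues 1–2, Freya is ruled out for place 1.
With clues 1–3, Lena is ruled out for place 1.
With clues 1–4, Isla is ruled out for place 1.
So place 1 is Yusuf.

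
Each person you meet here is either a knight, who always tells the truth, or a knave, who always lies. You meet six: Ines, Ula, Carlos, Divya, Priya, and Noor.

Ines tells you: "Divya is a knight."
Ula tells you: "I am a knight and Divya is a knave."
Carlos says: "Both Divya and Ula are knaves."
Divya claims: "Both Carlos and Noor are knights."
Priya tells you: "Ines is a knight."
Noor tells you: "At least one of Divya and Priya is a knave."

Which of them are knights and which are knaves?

Consider Ines. Suppose Ines is a knight.
Then no assignment of the remaining roles makes every statement match its speaker's type — contradiction.
So Ines is a knave.
With that fixed, Priya's statement is false, so Priya is a knave.
With that fixed, Noor's statement is true, so Noor is a knight.
Consider Ula. Suppose Ula is a knave.
Then no assignment of the remaining roles makes every statement match its speaker's type — contradiction.
So Ula is a knight.
With that fixed, Carlos's statement is false, so Carlos is a knave.
With that fixed, Divya's statement is false, so Divya is a knave.

Ines: knave, Ula: knight, Carlos: knave, Divya: knave, Priya: knave, Noor: knight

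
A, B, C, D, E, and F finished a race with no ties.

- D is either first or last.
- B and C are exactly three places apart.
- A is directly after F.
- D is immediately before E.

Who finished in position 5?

A

With clue 1, D is ruled out for place 5.
With clues 1–3, F is ruled out for place 5.
With clues 1–4, B, C, and E are ruled out for place 5.
So place 5 is A.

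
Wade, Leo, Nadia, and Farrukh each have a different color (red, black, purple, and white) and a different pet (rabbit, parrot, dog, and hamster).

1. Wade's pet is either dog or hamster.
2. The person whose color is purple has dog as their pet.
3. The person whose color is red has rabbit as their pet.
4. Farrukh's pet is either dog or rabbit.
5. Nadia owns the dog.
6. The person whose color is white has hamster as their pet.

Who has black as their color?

Leo

With clues 1–4, Farrukh is impossible for the one with color black.
With clues 1–5, Nadia is impossible for the one with color black.
With clues 1–6, Wade is impossible for the one with color black.
That leaves Leo.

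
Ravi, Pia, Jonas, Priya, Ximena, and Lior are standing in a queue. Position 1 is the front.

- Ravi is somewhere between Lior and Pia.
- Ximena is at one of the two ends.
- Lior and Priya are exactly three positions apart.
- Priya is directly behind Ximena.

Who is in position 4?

Ravi

With clues 1–2, Ximena is ruled out for position 4.
With clues 1–4, Jonas, Lior, Pia, and Priya are ruled out for position 4.
So position 4 is Ravi.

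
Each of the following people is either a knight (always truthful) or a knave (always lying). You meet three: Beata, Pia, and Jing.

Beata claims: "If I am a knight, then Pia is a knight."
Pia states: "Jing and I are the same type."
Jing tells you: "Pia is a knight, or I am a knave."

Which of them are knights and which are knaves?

Consider Beata. Suppose Beata is a knave.
Then Beata's own statement would have to be false, but it can't be — contradiction.
So Beata is a knight.
Consider Pia. Suppose Pia is a knave.
Then Beata's statement comes out false, contradicting Beata being a knight.
So Pia is a knight.
With that fixed, Jing's statement is true, so Jing is a knight.

Beata: knight, Pia: knight, Jing: knight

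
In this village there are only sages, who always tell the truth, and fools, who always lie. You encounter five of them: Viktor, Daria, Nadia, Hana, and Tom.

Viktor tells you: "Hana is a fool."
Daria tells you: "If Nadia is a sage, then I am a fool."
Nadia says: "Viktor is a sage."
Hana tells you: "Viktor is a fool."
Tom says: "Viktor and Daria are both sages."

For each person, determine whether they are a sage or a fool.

Viktor: fool, Daria: sage, Nadia: fool, Hana: sage, Tom: fool

Consider Viktor. Suppose Viktor is a sage.
Then no assignment of the remaining roles makes every statement match its speaker's type — contradiction.
So Viktor is a fool.
With that fixed, Nadia's statement is false, so Nadia is a fool.
With that fixed, Hana's statement is true, so Hana is a sage.
With that fixed, Tom's statement is false, so Tom is a fool.
With that fixed, Daria's statement is true, so Daria is a sage.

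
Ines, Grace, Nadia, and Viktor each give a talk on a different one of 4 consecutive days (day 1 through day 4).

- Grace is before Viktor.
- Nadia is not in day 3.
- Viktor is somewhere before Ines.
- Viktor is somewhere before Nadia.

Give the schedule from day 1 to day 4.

From clue 1: Grace is in {1,2,3}.
From clues 1–3: Ines is in {3,4}.
From clues 1–4: Grace → day 1, Viktor → day 2, Ines → day 3, Nadia → day 4.

Grace, Viktor, Ines, Nadia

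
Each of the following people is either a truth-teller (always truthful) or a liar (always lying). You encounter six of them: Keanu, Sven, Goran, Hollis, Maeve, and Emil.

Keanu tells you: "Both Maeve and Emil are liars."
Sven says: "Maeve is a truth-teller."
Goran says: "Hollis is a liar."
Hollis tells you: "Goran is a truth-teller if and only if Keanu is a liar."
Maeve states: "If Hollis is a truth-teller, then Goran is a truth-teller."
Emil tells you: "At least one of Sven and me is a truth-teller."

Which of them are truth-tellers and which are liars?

Keanu: truth-teller, Sven: liar, Goran: liar, Hollis: truth-teller, Maeve: liar, Emil: liar

Consider Keanu. Suppose Keanu is a liar.
Then no assignment of the remaining roles makes every statement match its speaker's type — contradiction.
So Keanu is a truth-teller.
Consider Sven. Suppose Sven is a truth-teller.
Then no assignment of the remaining roles makes every statement match its speaker's type — contradiction.
So Sven is a liar.
Consider Goran. Suppose Goran is a truth-teller.
Then no assignment of the remaining roles makes every statement match its speaker's type — contradiction.
So Goran is a liar.
With that fixed, Hollis's statement is true, so Hollis is a truth-teller.
With that fixed, Maeve's statement is false, so Maeve is a liar.
Consider Emil. Suppose Emil is a truth-teller.
Then Keanu's statement comes out false, contradicting Keanu being a truth-teller.
So Emil is a liar.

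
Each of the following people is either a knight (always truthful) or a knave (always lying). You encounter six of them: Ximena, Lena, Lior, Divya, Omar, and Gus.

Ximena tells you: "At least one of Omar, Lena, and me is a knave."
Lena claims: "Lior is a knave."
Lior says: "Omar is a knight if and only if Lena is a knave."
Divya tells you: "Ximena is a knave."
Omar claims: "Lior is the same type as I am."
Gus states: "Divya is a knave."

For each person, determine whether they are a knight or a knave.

Consider Ximena. Suppose Ximena is a knave.
Then Ximena's own statement would have to be false, but it can't be — contradiction.
So Ximena is a knight.
With that fixed, Divya's statement is false, so Divya is a knave.
With that fixed, Gus's statement is true, so Gus is a knight.
Consider Lena. Suppose Lena is a knight.
Then no assignment of the remaining roles makes every statement match its speaker's type — contradiction.
So Lena is a knave.
Consider Lior. Suppose Lior is a knave.
Then Lena's statement comes out true, contradicting Lena being a knave.
So Lior is a knight.
Consider Omar. Suppose Omar is a knave.
Then Lior's statement comes out false, contradicting Lior being a knight.
So Omar is a knight.

Ximena: knight, Lena: knave, Lior: knight, Divya: knave, Omar: knight, Gus: knight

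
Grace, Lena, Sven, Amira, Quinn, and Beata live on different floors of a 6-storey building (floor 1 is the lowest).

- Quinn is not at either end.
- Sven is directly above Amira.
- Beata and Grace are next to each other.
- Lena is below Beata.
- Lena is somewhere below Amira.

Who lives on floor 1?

Lena

With clue 1, Quinn is ruled out for floor 1.
With clues 1–2, Sven is ruled out for floor 1.
With clues 1–4, Beata and Grace are ruled out for floor 1.
With clues 1–5, Amira is ruled out for floor 1.
So floor 1 is Lena.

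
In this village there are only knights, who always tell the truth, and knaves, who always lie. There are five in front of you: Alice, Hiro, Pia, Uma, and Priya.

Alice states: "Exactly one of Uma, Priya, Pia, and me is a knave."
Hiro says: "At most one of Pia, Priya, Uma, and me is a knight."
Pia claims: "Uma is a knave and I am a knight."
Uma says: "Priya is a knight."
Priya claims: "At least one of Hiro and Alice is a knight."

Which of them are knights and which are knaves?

Consider Alice. Suppose Alice is a knave.
Then no assignment of the remaining roles makes every statement match its speaker's type — contradiction.
So Alice is a knight.
With that fixed, Priya's statement is true, so Priya is a knight.
With that fixed, Uma's statement is true, so Uma is a knight.
With that fixed, Hiro's statement is false, so Hiro is a knave.
With that fixed, Pia's statement is false, so Pia is a knave.

Alice: knight, Hiro: knave, Pia: knave, Uma: knight, Priya: knight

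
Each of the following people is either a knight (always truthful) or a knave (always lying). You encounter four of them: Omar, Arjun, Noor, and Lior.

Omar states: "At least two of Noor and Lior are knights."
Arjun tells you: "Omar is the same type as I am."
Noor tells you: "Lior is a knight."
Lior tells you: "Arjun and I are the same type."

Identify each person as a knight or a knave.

Consider Omar. Suppose Omar is a knave.
Then whichever role Arjun has, Arjun's statement has the wrong truth value — contradiction.
So Omar is a knight.
Consider Arjun. Suppose Arjun is a knave.
Then whichever role Lior has, Lior's statement has the wrong truth value — contradiction.
So Arjun is a knight.
Consider Noor. Suppose Noor is a knave.
Then Omar's statement comes out false, contradicting Omar being a knight.
So Noor is a knight.
Consider Lior. Suppose Lior is a knave.
Then Omar's statement comes out false, contradicting Omar being a knight.
So Lior is a knight.

Omar: knight, Arjun: knight, Noor: knight, Lior: knight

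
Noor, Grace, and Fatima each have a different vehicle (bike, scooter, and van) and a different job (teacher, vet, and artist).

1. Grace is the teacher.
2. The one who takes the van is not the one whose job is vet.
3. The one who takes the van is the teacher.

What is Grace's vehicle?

van

With clues 1–3, bike and scooter are impossible for Grace's vehicle.
That leaves van.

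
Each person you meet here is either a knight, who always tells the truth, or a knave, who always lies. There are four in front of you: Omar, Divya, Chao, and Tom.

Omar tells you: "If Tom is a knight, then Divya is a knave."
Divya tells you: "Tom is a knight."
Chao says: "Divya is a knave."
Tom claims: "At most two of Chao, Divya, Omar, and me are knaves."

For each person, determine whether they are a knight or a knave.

Consider Omar. Suppose Omar is a knight.
Then no assignment of the remaining roles makes every statement match its speaker's type — contradiction.
So Omar is a knave.
Consider Divya. Suppose Divya is a knave.
Then Omar's statement comes out true, contradicting Omar being a knave.
So Divya is a knight.
With that fixed, Chao's statement is false, so Chao is a knave.
Consider Tom. Suppose Tom is a knave.
Then Omar's statement comes out true, contradicting Omar being a knave.
So Tom is a knight.

Omar: knave, Divya: knight, Chao: knave, Tom: knight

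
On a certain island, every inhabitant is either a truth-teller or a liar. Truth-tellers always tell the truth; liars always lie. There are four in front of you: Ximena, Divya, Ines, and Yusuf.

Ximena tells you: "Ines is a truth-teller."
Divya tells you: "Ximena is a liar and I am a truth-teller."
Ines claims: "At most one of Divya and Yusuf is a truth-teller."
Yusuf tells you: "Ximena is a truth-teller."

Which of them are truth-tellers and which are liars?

Consider Ximena. Suppose Ximena is a liar.
Then no assignment of the remaining roles makes every statement match its speaker's type — contradiction.
So Ximena is a truth-teller.
With that fixed, Divya's statement is false, so Divya is a liar.
With that fixed, Ines's statement is true, so Ines is a truth-teller.
With that fixed, Yusuf's statement is true, so Yusuf is a truth-teller.

Ximena: truth-teller, Divya: liar, Ines: truth-teller, Yusuf: truth-teller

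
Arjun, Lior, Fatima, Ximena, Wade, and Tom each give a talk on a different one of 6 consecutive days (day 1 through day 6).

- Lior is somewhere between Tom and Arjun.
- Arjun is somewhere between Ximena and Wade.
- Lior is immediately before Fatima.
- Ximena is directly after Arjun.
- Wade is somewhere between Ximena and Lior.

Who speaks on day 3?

Fatima

With clues 1–3, Arjun and Tom are ruled out for day 3.
With clues 1–4, Wade is ruled out for day 3.
With clues 1–5, Lior and Ximena are ruled out for day 3.
So day 3 is Fatima.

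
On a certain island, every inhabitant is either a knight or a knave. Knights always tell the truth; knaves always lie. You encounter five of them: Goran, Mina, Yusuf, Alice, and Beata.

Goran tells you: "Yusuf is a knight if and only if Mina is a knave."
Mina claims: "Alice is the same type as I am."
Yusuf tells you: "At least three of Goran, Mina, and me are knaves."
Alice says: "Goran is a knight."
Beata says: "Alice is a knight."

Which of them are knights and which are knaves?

Consider Goran. Suppose Goran is a knave.
Then no assignment of the remaining roles makes every statement match its speaker's type — contradiction.
So Goran is a knight.
With that fixed, Yusuf's statement is false, so Yusuf is a knave.
With that fixed, Alice's statement is true, so Alice is a knight.
With that fixed, Beata's statement is true, so Beata is a knight.
Consider Mina. Suppose Mina is a knave.
Then Goran's statement comes out false, contradicting Goran being a knight.
So Mina is a knight.

Goran: knight, Mina: knight, Yusuf: knave, Alice: knight, Beata: knight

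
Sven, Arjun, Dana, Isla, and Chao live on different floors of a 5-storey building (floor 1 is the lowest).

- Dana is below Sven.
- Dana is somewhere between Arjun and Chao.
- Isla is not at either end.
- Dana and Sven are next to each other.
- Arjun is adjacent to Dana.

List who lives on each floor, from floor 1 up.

Arjun, Dana, Sven, Isla, Chao

From clue 1: Sven is in {2,3,4,5}.
From clues 1–2: Dana is in {2,3}.
From clues 1–4: Sven is in {3,4}.
From clues 1–5: Arjun → floor 1, Dana → floor 2, Sven → floor 3, Isla → floor 4, Chao → floor 5.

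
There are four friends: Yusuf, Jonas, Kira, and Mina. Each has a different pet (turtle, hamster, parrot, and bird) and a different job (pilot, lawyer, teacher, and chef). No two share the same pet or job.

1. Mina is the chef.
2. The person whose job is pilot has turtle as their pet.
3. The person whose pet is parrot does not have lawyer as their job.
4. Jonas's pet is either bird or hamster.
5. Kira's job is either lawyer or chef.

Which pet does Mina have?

With clues 1–2, turtle is impossible for Mina's pet.
With clues 1–5, bird and hamster are impossible for Mina's pet.
That leaves parrot.

parrot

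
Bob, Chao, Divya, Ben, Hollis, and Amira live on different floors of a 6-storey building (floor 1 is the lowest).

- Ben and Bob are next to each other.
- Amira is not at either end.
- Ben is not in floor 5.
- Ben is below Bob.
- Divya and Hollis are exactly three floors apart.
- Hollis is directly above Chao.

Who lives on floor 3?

With clues 1–5, Amira, Ben, and Chao are ruled out for floor 3.
With clues 1–6, Bob and Hollis are ruled out for floor 3.
So floor 3 is Divya.

Divya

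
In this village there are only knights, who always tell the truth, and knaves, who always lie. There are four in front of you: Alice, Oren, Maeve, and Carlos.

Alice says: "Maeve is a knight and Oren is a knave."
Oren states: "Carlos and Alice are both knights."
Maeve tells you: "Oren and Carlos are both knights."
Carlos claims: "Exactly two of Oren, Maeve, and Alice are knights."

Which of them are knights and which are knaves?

Consider Alice. Suppose Alice is a knight.
Then no assignment of the remaining roles makes every statement match its speaker's type — contradiction.
So Alice is a knave.
With that fixed, Oren's statement is false, so Oren is a knave.
With that fixed, Maeve's statement is false, so Maeve is a knave.
With that fixed, Carlos's statement is false, so Carlos is a knave.

Alice: knave, Oren: knave, Maeve: knave, Carlos: knave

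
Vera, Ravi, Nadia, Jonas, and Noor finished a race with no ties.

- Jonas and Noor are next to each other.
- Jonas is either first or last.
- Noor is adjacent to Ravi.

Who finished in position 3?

Ravi

With clues 1–2, Jonas and Noor are ruled out for place 3.
With clues 1–3, Nadia and Vera are ruled out for place 3.
So place 3 is Ravi.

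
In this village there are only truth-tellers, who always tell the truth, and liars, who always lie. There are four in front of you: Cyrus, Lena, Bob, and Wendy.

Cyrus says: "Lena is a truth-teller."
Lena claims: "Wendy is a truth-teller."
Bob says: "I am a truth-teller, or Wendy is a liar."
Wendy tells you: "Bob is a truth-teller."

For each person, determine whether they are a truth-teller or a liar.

Cyrus: truth-teller, Lena: truth-teller, Bob: truth-teller, Wendy: truth-teller

Consider Cyrus. Suppose Cyrus is a liar.
Then no assignment of the remaining roles makes every statement match its speaker's type — contradiction.
So Cyrus is a truth-teller.
Consider Lena. Suppose Lena is a liar.
Then Cyrus's statement comes out false, contradicting Cyrus being a truth-teller.
So Lena is a truth-teller.
Consider Bob. Suppose Bob is a liar.
Then no assignment of the remaining roles makes every statement match its speaker's type — contradiction.
So Bob is a truth-teller.
With that fixed, Wendy's statement is true, so Wendy is a truth-teller.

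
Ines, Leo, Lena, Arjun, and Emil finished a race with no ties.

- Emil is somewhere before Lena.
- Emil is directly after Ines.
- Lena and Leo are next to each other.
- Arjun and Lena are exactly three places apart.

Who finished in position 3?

With clues 1–3, Ines is ruled out for place 3.
With clues 1–4, Arjun, Lena, and Leo are ruled out for place 3.
So place 3 is Emil.

Emil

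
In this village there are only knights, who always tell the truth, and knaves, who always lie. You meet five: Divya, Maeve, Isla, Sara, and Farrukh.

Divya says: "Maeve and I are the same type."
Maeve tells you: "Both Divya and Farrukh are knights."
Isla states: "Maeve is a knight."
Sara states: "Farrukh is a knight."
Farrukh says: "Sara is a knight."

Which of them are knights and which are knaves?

Consider Divya. Suppose Divya is a knave.
Then no assignment of the remaining roles makes every statement match its speaker's type — contradiction.
So Divya is a knight.
Consider Maeve. Suppose Maeve is a knave.
Then Divya's statement comes out false, contradicting Divya being a knight.
So Maeve is a knight.
With that fixed, Isla's statement is true, so Isla is a knight.
Consider Sara. Suppose Sara is a knave.
Then no assignment of the remaining roles makes every statement match its speaker's type — contradiction.
So Sara is a knight.
With that fixed, Farrukh's statement is true, so Farrukh is a knight.

Divya: knight, Maeve: knight, Isla: knight, Sara: knight, Farrukh: knight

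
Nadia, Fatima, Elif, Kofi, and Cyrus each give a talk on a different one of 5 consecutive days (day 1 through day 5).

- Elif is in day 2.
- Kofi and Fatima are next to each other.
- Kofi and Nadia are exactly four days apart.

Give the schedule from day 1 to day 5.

From clue 1: Elif → day 2.
From clues 1–2: Nadia is in {1,3,5}.
From clues 1–3: Nadia → day 1, Cyrus → day 3, Fatima → day 4, Kofi → day 5.

Nadia, Elif, Cyrus, Fatima, Kofi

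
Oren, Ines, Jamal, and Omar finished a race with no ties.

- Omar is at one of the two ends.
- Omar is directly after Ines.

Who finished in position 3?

With clue 1, Omar is ruled out for place 3.
With clues 1–2, Jamal and Oren are ruled out for place 3.
So place 3 is Ines.

Ines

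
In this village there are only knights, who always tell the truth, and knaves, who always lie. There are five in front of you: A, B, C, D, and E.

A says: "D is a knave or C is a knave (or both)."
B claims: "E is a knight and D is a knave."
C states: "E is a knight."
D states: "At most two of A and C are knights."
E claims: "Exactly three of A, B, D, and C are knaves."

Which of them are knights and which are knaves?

Regardless of anyone's role, D's statement is true, so D is a knight.
With that fixed, B's statement is false, so B is a knave.
Consider A. Suppose A is a knave.
Then no assignment of the remaining roles makes every statement match its speaker's type — contradiction.
So A is a knight.
With that fixed, E's statement is false, so E is a knave.
With that fixed, C's statement is false, so C is a knave.

A: knight, B: knave, C: knave, D: knight, E: knave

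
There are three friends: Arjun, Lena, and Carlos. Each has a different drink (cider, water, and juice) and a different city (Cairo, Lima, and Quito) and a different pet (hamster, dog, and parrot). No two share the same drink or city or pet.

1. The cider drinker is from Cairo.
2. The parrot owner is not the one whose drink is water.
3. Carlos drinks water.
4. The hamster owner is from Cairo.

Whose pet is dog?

With clues 1–4, Arjun and Lena are impossible for the one with pet dog.
That leaves Carlos.

Carlos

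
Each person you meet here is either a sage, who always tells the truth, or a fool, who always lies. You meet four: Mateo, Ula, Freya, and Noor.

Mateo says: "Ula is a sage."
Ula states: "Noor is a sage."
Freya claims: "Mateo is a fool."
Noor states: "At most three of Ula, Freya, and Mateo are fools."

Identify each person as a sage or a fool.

Regardless of anyone's role, Noor's statement is true, so Noor is a sage.
With that fixed, Ula's statement is true, so Ula is a sage.
With that fixed, Mateo's statement is true, so Mateo is a sage.
With that fixed, Freya's statement is false, so Freya is a fool.

Mateo: sage, Ula: sage, Freya: fool, Noor: sage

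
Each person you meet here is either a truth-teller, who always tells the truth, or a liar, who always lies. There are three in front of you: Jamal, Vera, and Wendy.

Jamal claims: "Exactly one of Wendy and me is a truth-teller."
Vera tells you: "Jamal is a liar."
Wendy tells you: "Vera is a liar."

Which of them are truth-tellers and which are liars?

Jamal: liar, Vera: truth-teller, Wendy: liar

Consider Jamal. Suppose Jamal is a truth-teller.
Then no assignment of the remaining roles makes every statement match its speaker's type — contradiction.
So Jamal is a liar.
With that fixed, Vera's statement is true, so Vera is a truth-teller.
With that fixed, Wendy's statement is false, so Wendy is a liar.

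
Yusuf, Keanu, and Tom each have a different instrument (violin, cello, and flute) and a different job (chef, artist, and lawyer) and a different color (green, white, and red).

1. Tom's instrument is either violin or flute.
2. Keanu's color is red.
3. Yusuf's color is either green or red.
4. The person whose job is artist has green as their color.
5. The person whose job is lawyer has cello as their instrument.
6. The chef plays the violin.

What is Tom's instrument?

Clue 1 rules out cello for Tom's instrument.
With clues 1–6, flute is impossible for Tom's instrument.
That leaves violin.

violin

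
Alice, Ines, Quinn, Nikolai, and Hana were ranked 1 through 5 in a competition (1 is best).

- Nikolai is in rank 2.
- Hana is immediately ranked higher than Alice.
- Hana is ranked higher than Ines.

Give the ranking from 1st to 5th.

Quinn, Nikolai, Hana, Alice, Ines

From clue 1: Nikolai → rank 2.
From clues 1–2: Alice is in {4,5}.
From clues 1–3: Quinn → rank 1, Hana → rank 3, Alice → rank 4, Ines → rank 5.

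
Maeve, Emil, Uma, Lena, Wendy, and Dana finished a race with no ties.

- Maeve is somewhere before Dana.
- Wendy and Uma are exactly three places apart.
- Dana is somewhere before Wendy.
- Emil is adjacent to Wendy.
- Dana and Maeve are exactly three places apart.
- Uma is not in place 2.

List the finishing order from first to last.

Maeve, Lena, Uma, Dana, Emil, Wendy

From clue 1: Maeve is in {1,2,3,4,5}.
From clues 1–3: Maeve is in {1,2,3,4}.
From clues 1–4: Maeve is in {1,2,3}.
From clues 1–5: Maeve → place 1, Dana → place 4.
From clues 1–6: Lena → place 2, Uma → place 3, Emil → place 5, Wendy → place 6.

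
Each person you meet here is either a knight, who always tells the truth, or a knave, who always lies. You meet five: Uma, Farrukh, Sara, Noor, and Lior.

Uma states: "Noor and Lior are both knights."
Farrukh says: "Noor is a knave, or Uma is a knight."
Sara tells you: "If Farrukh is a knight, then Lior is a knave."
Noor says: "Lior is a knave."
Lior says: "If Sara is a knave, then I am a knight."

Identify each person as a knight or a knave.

Uma: knave, Farrukh: knight, Sara: knave, Noor: knave, Lior: knight

Consider Uma. Suppose Uma is a knight.
Then no assignment of the remaining roles makes every statement match its speaker's type — contradiction.
So Uma is a knave.
Consider Farrukh. Suppose Farrukh is a knave.
Then no assignment of the remaining roles makes every statement match its speaker's type — contradiction.
So Farrukh is a knight.
Consider Sara. Suppose Sara is a knight.
Then no assignment of the remaining roles makes every statement match its speaker's type — contradiction.
So Sara is a knave.
Consider Noor. Suppose Noor is a knight.
Then Farrukh's statement comes out false, contradicting Farrukh being a knight.
So Noor is a knave.
Consider Lior. Suppose Lior is a knave.
Then Sara's statement comes out true, contradicting Sara being a knave.
So Lior is a knight.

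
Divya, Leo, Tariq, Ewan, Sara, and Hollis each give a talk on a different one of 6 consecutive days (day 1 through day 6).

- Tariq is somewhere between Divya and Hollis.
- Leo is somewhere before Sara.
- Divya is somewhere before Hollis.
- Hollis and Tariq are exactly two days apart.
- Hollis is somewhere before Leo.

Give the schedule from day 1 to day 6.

Divya, Tariq, Ewan, Hollis, Leo, Sara

From clue 1: Tariq is in {2,3,4,5}.
From clues 1–3: Divya is in {1,2,3,4}.
From clues 1–4: Divya is in {1,2,3}.
From clues 1–5: Divya → day 1, Tariq → day 2, Ewan → day 3, Hollis → day 4, Leo → day 5, Sara → day 6.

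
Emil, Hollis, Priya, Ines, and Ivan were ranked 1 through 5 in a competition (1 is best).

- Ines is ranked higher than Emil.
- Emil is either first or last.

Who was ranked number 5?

Emil

With clue 1, Ines is ruled out for rank 5.
With clues 1–2, Hollis, Ivan, and Priya are ruled out for rank 5.
So rank 5 is Emil.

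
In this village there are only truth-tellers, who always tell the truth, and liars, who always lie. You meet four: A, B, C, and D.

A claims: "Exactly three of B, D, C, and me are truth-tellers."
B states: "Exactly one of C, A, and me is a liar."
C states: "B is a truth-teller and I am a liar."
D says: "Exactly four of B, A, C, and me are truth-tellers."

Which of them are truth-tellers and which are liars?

A: liar, B: liar, C: liar, D: liar

Consider A. Suppose A is a truth-teller.
Then no assignment of the remaining roles makes every statement match its speaker's type — contradiction.
So A is a liar.
With that fixed, D's statement is false, so D is a liar.
Consider B. Suppose B is a truth-teller.
Then whichever role C has, C's statement has the wrong truth value — contradiction.
So B is a liar.
With that fixed, C's statement is false, so C is a liar.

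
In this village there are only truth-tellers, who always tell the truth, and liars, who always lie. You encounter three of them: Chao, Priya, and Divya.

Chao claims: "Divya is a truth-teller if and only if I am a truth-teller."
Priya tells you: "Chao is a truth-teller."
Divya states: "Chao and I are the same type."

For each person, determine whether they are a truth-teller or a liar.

Consider Chao. Suppose Chao is a liar.
Then whichever role Divya has, Divya's statement has the wrong truth value — contradiction.
So Chao is a truth-teller.
With that fixed, Priya's statement is true, so Priya is a truth-teller.
Consider Divya. Suppose Divya is a liar.
Then Chao's statement comes out false, contradicting Chao being a truth-teller.
So Divya is a truth-teller.

Chao: truth-teller, Priya: truth-teller, Divya: truth-teller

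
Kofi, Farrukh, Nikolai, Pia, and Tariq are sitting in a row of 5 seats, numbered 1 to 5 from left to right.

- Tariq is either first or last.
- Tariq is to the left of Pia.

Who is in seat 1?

Tariq

With clues 1–2, Farrukh, Kofi, Nikolai, and Pia are ruled out for seat 1.
So seat 1 is Tariq.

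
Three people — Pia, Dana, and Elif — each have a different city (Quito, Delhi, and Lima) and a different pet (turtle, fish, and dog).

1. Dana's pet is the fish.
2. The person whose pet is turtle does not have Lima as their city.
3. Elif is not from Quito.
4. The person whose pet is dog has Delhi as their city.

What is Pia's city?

Quito

With clues 1–4, Delhi and Lima are impossible for Pia's city.
That leaves Quito.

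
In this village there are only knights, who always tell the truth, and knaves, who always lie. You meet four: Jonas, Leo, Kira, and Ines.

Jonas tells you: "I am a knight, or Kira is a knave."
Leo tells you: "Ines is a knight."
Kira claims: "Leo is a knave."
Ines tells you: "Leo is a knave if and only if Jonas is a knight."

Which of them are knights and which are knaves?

Consider Jonas. Suppose Jonas is a knight.
Then no assignment of the remaining roles makes every statement match its speaker's type — contradiction.
So Jonas is a knave.
Consider Leo. Suppose Leo is a knight.
Then no assignment of the remaining roles makes every statement match its speaker's type — contradiction.
So Leo is a knave.
With that fixed, Kira's statement is true, so Kira is a knight.
With that fixed, Ines's statement is false, so Ines is a knave.

Jonas: knave, Leo: knave, Kira: knight, Ines: knave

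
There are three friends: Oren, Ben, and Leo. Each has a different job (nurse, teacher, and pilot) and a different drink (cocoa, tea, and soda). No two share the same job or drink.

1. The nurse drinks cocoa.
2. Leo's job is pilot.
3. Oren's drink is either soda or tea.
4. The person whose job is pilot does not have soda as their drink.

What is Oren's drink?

soda

With clues 1–3, cocoa is impossible for Oren's drink.
With clues 1–4, tea is impossible for Oren's drink.
That leaves soda.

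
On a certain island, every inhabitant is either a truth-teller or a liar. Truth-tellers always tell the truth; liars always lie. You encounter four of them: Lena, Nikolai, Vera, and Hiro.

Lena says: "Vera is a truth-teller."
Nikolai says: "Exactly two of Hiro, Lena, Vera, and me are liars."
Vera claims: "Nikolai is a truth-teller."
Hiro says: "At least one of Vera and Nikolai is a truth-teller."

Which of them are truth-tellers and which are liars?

Consider Lena. Suppose Lena is a truth-teller.
Then no assignment of the remaining roles makes every statement match its speaker's type — contradiction.
So Lena is a liar.
Consider Nikolai. Suppose Nikolai is a truth-teller.
Then no assignment of the remaining roles makes every statement match its speaker's type — contradiction.
So Nikolai is a liar.
With that fixed, Vera's statement is false, so Vera is a liar.
With that fixed, Hiro's statement is false, so Hiro is a liar.

Lena: liar, Nikolai: liar, Vera: liar, Hiro: liar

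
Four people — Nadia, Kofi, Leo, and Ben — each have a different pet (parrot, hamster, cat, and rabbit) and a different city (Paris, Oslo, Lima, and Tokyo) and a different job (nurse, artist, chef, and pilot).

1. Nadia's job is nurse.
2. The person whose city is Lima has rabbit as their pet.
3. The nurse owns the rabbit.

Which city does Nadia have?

With clues 1–3, Oslo, Paris, and Tokyo are impossible for Nadia's city.
That leaves Lima.

Lima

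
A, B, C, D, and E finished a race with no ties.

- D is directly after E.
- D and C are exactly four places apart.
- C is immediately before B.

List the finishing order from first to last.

C, B, A, E, D

From clue 1: D is in {2,3,4,5}.
From clues 1–2: C → place 1, E → place 4, D → place 5.
From clues 1–3: B → place 2, A → place 3.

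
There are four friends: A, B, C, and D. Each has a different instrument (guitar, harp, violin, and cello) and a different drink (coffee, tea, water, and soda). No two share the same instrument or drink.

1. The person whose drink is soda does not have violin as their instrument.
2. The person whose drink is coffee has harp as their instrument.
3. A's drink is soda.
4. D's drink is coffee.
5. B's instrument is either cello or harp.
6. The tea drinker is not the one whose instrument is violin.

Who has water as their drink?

C

With clues 1–3, A is impossible for the one with drink water.
With clues 1–4, D is impossible for the one with drink water.
With clues 1–6, B is impossible for the one with drink water.
That leaves C.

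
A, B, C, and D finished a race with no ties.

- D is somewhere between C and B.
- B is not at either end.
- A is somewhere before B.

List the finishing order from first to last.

From clue 1: D is in {2,3}.
From clues 1–2: A is in {1,4}.
From clues 1–3: A → place 1, B → place 2, D → place 3, C → place 4.

A, B, D, C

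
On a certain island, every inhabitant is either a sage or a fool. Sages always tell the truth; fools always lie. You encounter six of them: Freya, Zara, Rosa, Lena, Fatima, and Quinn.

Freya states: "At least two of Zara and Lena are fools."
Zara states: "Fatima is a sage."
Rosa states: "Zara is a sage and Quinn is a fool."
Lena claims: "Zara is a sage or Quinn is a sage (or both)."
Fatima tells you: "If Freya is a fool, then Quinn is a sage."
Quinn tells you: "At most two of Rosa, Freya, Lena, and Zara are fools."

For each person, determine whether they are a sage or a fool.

Freya: fool, Zara: sage, Rosa: fool, Lena: sage, Fatima: sage, Quinn: sage

Consider Freya. Suppose Freya is a sage.
Then no assignment of the remaining roles makes every statement match its speaker's type — contradiction.
So Freya is a fool.
Consider Zara. Suppose Zara is a fool.
Then no assignment of the remaining roles makes every statement match its speaker's type — contradiction.
So Zara is a sage.
With that fixed, Lena's statement is true, so Lena is a sage.
With that fixed, Quinn's statement is true, so Quinn is a sage.
With that fixed, Rosa's statement is false, so Rosa is a fool.
With that fixed, Fatima's statement is true, so Fatima is a sage.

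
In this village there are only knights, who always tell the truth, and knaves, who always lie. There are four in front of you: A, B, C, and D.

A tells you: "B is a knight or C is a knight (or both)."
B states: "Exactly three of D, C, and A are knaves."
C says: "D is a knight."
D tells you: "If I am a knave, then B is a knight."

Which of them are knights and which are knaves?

Consider A. Suppose A is a knave.
Then no assignment of the remaining roles makes every statement match its speaker's type — contradiction.
So A is a knight.
With that fixed, B's statement is false, so B is a knave.
Consider C. Suppose C is a knave.
Then A's statement comes out false, contradicting A being a knight.
So C is a knight.
Consider D. Suppose D is a knave.
Then C's statement comes out false, contradicting C being a knight.
So D is a knight.

A: knight, B: knave, C: knight, D: knight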